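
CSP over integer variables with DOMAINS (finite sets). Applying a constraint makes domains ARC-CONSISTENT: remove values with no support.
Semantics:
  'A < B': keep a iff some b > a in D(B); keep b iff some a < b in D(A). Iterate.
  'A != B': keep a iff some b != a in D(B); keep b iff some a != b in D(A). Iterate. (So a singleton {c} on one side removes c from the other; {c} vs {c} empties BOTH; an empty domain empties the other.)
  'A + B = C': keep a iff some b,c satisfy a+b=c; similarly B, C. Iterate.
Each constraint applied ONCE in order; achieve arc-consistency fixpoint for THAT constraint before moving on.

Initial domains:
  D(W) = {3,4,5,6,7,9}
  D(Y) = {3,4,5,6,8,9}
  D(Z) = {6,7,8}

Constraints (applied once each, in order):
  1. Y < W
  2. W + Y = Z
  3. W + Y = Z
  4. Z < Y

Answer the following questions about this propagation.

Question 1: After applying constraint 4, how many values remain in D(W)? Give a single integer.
Constraint 1 (Y < W) on D(Y)={3,4,5,6,8,9} D(W)={3,4,5,6,7,9}: Y {3,4,5,6,8,9}->{3,4,5,6,8}; W {3,4,5,6,7,9}->{4,5,6,7,9}
Constraint 2 (W + Y = Z) on D(W)={4,5,6,7,9} D(Y)={3,4,5,6,8} D(Z)={6,7,8}: W {4,5,6,7,9}->{4,5}; Y {3,4,5,6,8}->{3,4}; Z {6,7,8}->{7,8}
Constraint 3 (W + Y = Z) on D(W)={4,5} D(Y)={3,4} D(Z)={7,8}: no change
Constraint 4 (Z < Y) on D(Z)={7,8} D(Y)={3,4}: Z {7,8}->{}; Y {3,4}->{}
So after constraint 4: D(W)={4,5}, size = 2

Answer: 2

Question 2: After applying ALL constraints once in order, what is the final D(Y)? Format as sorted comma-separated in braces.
Constraint 1 (Y < W) on D(Y)={3,4,5,6,8,9} D(W)={3,4,5,6,7,9}: Y {3,4,5,6,8,9}->{3,4,5,6,8}; W {3,4,5,6,7,9}->{4,5,6,7,9}
Constraint 2 (W + Y = Z) on D(W)={4,5,6,7,9} D(Y)={3,4,5,6,8} D(Z)={6,7,8}: W {4,5,6,7,9}->{4,5}; Y {3,4,5,6,8}->{3,4}; Z {6,7,8}->{7,8}
Constraint 3 (W + Y = Z) on D(W)={4,5} D(Y)={3,4} D(Z)={7,8}: no change
Constraint 4 (Z < Y) on D(Z)={7,8} D(Y)={3,4}: Z {7,8}->{}; Y {3,4}->{}
So after all 4 constraints: D(Y) = {}

Answer: {}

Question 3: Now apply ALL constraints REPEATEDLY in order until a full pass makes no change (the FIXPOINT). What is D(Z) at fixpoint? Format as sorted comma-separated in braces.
Answer: {}

Derivation:
pass 0 (initial): D(Z)={6,7,8}
pass 1: W {3,4,5,6,7,9}->{4,5}; Y {3,4,5,6,8,9}->{}; Z {6,7,8}->{}
pass 2: W {4,5}->{}
pass 3: no change
Fixpoint after 3 passes: D(Z) = {}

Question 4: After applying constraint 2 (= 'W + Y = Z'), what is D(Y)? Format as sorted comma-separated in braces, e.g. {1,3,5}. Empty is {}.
Constraint 1 (Y < W) on D(Y)={3,4,5,6,8,9} D(W)={3,4,5,6,7,9}: Y {3,4,5,6,8,9}->{3,4,5,6,8}; W {3,4,5,6,7,9}->{4,5,6,7,9}
Constraint 2 (W + Y = Z) on D(W)={4,5,6,7,9} D(Y)={3,4,5,6,8} D(Z)={6,7,8}: W {4,5,6,7,9}->{4,5}; Y {3,4,5,6,8}->{3,4}; Z {6,7,8}->{7,8}
So after constraint 2: D(Y) = {3,4}

Answer: {3,4}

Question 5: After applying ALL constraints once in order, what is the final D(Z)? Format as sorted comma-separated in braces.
Constraint 1 (Y < W) on D(Y)={3,4,5,6,8,9} D(W)={3,4,5,6,7,9}: Y {3,4,5,6,8,9}->{3,4,5,6,8}; W {3,4,5,6,7,9}->{4,5,6,7,9}
Constraint 2 (W + Y = Z) on D(W)={4,5,6,7,9} D(Y)={3,4,5,6,8} D(Z)={6,7,8}: W {4,5,6,7,9}->{4,5}; Y {3,4,5,6,8}->{3,4}; Z {6,7,8}->{7,8}
Constraint 3 (W + Y = Z) on D(W)={4,5} D(Y)={3,4} D(Z)={7,8}: no change
Constraint 4 (Z < Y) on D(Z)={7,8} D(Y)={3,4}: Z {7,8}->{}; Y {3,4}->{}
So after all 4 constraints: D(Z) = {}

Answer: {}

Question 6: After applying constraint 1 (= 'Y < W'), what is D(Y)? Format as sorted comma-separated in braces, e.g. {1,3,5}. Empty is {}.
Constraint 1 (Y < W) on D(Y)={3,4,5,6,8,9} D(W)={3,4,5,6,7,9}: Y {3,4,5,6,8,9}->{3,4,5,6,8}; W {3,4,5,6,7,9}->{4,5,6,7,9}
So after constraint 1: D(Y) = {3,4,5,6,8}

Answer: {3,4,5,6,8}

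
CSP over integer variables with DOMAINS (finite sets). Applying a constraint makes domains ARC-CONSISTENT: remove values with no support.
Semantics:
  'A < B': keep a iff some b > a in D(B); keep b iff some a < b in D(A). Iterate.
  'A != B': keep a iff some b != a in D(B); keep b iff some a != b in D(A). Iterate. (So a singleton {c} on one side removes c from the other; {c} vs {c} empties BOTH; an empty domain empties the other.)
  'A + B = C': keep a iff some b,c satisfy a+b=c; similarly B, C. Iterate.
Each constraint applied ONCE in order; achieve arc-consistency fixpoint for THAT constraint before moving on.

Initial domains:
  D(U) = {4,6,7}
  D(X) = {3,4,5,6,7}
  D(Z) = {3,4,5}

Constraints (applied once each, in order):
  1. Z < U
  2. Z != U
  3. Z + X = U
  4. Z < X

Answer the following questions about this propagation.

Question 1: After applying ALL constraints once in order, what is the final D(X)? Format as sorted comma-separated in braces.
Answer: {4}

Derivation:
Constraint 1 (Z < U) on D(Z)={3,4,5} D(U)={4,6,7}: no change
Constraint 2 (Z != U) on D(Z)={3,4,5} D(U)={4,6,7}: no change
Constraint 3 (Z + X = U) on D(Z)={3,4,5} D(X)={3,4,5,6,7} D(U)={4,6,7}: Z {3,4,5}->{3,4}; X {3,4,5,6,7}->{3,4}; U {4,6,7}->{6,7}
Constraint 4 (Z < X) on D(Z)={3,4} D(X)={3,4}: Z {3,4}->{3}; X {3,4}->{4}
So after all 4 constraints: D(X) = {4}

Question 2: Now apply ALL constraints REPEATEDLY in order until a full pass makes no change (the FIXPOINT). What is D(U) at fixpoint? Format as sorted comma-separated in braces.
Answer: {7}

Derivation:
pass 0 (initial): D(U)={4,6,7}
pass 1: U {4,6,7}->{6,7}; X {3,4,5,6,7}->{4}; Z {3,4,5}->{3}
pass 2: U {6,7}->{7}
pass 3: no change
Fixpoint after 3 passes: D(U) = {7}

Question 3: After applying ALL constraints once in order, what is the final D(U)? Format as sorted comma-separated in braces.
Constraint 1 (Z < U) on D(Z)={3,4,5} D(U)={4,6,7}: no change
Constraint 2 (Z != U) on D(Z)={3,4,5} D(U)={4,6,7}: no change
Constraint 3 (Z + X = U) on D(Z)={3,4,5} D(X)={3,4,5,6,7} D(U)={4,6,7}: Z {3,4,5}->{3,4}; X {3,4,5,6,7}->{3,4}; U {4,6,7}->{6,7}
Constraint 4 (Z < X) on D(Z)={3,4} D(X)={3,4}: Z {3,4}->{3}; X {3,4}->{4}
So after all 4 constraints: D(U) = {6,7}

Answer: {6,7}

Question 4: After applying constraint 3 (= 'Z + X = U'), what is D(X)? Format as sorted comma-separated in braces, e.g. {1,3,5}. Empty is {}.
Constraint 1 (Z < U) on D(Z)={3,4,5} D(U)={4,6,7}: no change
Constraint 2 (Z != U) on D(Z)={3,4,5} D(U)={4,6,7}: no change
Constraint 3 (Z + X = U) on D(Z)={3,4,5} D(X)={3,4,5,6,7} D(U)={4,6,7}: Z {3,4,5}->{3,4}; X {3,4,5,6,7}->{3,4}; U {4,6,7}->{6,7}
So after constraint 3: D(X) = {3,4}

Answer: {3,4}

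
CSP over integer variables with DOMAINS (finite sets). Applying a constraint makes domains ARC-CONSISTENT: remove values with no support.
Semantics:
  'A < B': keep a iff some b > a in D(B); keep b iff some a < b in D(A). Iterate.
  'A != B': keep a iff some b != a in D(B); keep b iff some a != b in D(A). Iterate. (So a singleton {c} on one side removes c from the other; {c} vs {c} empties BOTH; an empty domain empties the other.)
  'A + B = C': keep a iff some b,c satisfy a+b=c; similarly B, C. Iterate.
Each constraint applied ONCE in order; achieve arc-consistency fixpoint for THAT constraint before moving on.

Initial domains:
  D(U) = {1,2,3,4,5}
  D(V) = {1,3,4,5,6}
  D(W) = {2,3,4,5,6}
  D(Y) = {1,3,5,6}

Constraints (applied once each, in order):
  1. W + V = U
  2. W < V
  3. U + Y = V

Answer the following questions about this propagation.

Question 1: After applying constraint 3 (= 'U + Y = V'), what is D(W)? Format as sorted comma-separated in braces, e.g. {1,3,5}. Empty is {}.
Constraint 1 (W + V = U) on D(W)={2,3,4,5,6} D(V)={1,3,4,5,6} D(U)={1,2,3,4,5}: W {2,3,4,5,6}->{2,3,4}; V {1,3,4,5,6}->{1,3}; U {1,2,3,4,5}->{3,4,5}
Constraint 2 (W < V) on D(W)={2,3,4} D(V)={1,3}: W {2,3,4}->{2}; V {1,3}->{3}
Constraint 3 (U + Y = V) on D(U)={3,4,5} D(Y)={1,3,5,6} D(V)={3}: U {3,4,5}->{}; Y {1,3,5,6}->{}; V {3}->{}
So after constraint 3: D(W) = {2}

Answer: {2}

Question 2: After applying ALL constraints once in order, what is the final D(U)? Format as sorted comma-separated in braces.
Constraint 1 (W + V = U) on D(W)={2,3,4,5,6} D(V)={1,3,4,5,6} D(U)={1,2,3,4,5}: W {2,3,4,5,6}->{2,3,4}; V {1,3,4,5,6}->{1,3}; U {1,2,3,4,5}->{3,4,5}
Constraint 2 (W < V) on D(W)={2,3,4} D(V)={1,3}: W {2,3,4}->{2}; V {1,3}->{3}
Constraint 3 (U + Y = V) on D(U)={3,4,5} D(Y)={1,3,5,6} D(V)={3}: U {3,4,5}->{}; Y {1,3,5,6}->{}; V {3}->{}
So after all 3 constraints: D(U) = {}

Answer: {}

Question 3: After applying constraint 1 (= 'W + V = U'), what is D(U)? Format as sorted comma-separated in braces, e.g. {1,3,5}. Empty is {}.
Answer: {3,4,5}

Derivation:
Constraint 1 (W + V = U) on D(W)={2,3,4,5,6} D(V)={1,3,4,5,6} D(U)={1,2,3,4,5}: W {2,3,4,5,6}->{2,3,4}; V {1,3,4,5,6}->{1,3}; U {1,2,3,4,5}->{3,4,5}
So after constraint 1: D(U) = {3,4,5}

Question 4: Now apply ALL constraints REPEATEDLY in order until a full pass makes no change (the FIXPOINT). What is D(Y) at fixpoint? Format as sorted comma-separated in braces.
Answer: {}

Derivation:
pass 0 (initial): D(Y)={1,3,5,6}
pass 1: U {1,2,3,4,5}->{}; V {1,3,4,5,6}->{}; W {2,3,4,5,6}->{2}; Y {1,3,5,6}->{}
pass 2: W {2}->{}
pass 3: no change
Fixpoint after 3 passes: D(Y) = {}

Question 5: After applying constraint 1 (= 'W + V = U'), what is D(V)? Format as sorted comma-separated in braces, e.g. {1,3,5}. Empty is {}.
Constraint 1 (W + V = U) on D(W)={2,3,4,5,6} D(V)={1,3,4,5,6} D(U)={1,2,3,4,5}: W {2,3,4,5,6}->{2,3,4}; V {1,3,4,5,6}->{1,3}; U {1,2,3,4,5}->{3,4,5}
So after constraint 1: D(V) = {1,3}

Answer: {1,3}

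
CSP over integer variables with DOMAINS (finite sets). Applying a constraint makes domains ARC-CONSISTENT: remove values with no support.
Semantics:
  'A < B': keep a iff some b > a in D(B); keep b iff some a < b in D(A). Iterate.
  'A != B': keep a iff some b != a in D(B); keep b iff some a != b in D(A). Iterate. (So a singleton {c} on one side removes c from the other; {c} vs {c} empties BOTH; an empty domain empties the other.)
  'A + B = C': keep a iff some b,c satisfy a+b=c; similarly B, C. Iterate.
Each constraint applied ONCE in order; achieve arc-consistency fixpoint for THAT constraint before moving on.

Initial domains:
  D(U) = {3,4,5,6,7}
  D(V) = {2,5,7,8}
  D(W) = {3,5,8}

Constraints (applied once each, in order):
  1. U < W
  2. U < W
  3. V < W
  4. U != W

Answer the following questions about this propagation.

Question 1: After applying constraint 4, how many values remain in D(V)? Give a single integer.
Answer: 3

Derivation:
Constraint 1 (U < W) on D(U)={3,4,5,6,7} D(W)={3,5,8}: W {3,5,8}->{5,8}
Constraint 2 (U < W) on D(U)={3,4,5,6,7} D(W)={5,8}: no change
Constraint 3 (V < W) on D(V)={2,5,7,8} D(W)={5,8}: V {2,5,7,8}->{2,5,7}
Constraint 4 (U != W) on D(U)={3,4,5,6,7} D(W)={5,8}: no change
So after constraint 4: D(V)={2,5,7}, size = 3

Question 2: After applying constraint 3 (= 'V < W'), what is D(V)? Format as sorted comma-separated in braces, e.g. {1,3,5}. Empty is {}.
Answer: {2,5,7}

Derivation:
Constraint 1 (U < W) on D(U)={3,4,5,6,7} D(W)={3,5,8}: W {3,5,8}->{5,8}
Constraint 2 (U < W) on D(U)={3,4,5,6,7} D(W)={5,8}: no change
Constraint 3 (V < W) on D(V)={2,5,7,8} D(W)={5,8}: V {2,5,7,8}->{2,5,7}
So after constraint 3: D(V) = {2,5,7}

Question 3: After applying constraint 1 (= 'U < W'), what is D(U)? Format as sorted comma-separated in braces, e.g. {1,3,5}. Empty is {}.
Constraint 1 (U < W) on D(U)={3,4,5,6,7} D(W)={3,5,8}: W {3,5,8}->{5,8}
So after constraint 1: D(U) = {3,4,5,6,7}

Answer: {3,4,5,6,7}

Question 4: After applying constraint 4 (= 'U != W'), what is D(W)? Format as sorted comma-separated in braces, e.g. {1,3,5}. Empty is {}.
Answer: {5,8}

Derivation:
Constraint 1 (U < W) on D(U)={3,4,5,6,7} D(W)={3,5,8}: W {3,5,8}->{5,8}
Constraint 2 (U < W) on D(U)={3,4,5,6,7} D(W)={5,8}: no change
Constraint 3 (V < W) on D(V)={2,5,7,8} D(W)={5,8}: V {2,5,7,8}->{2,5,7}
Constraint 4 (U != W) on D(U)={3,4,5,6,7} D(W)={5,8}: no change
So after constraint 4: D(W) = {5,8}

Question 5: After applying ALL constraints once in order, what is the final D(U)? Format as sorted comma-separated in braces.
Answer: {3,4,5,6,7}

Derivation:
Constraint 1 (U < W) on D(U)={3,4,5,6,7} D(W)={3,5,8}: W {3,5,8}->{5,8}
Constraint 2 (U < W) on D(U)={3,4,5,6,7} D(W)={5,8}: no change
Constraint 3 (V < W) on D(V)={2,5,7,8} D(W)={5,8}: V {2,5,7,8}->{2,5,7}
Constraint 4 (U != W) on D(U)={3,4,5,6,7} D(W)={5,8}: no change
So after all 4 constraints: D(U) = {3,4,5,6,7}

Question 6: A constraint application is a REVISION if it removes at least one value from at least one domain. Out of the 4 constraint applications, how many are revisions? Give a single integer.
Answer: 2

Derivation:
Constraint 1 (U < W) on D(U)={3,4,5,6,7} D(W)={3,5,8}: W {3,5,8}->{5,8} => REVISION
Constraint 2 (U < W) on D(U)={3,4,5,6,7} D(W)={5,8}: no change => not a revision
Constraint 3 (V < W) on D(V)={2,5,7,8} D(W)={5,8}: V {2,5,7,8}->{2,5,7} => REVISION
Constraint 4 (U != W) on D(U)={3,4,5,6,7} D(W)={5,8}: no change => not a revision
Total revisions = 2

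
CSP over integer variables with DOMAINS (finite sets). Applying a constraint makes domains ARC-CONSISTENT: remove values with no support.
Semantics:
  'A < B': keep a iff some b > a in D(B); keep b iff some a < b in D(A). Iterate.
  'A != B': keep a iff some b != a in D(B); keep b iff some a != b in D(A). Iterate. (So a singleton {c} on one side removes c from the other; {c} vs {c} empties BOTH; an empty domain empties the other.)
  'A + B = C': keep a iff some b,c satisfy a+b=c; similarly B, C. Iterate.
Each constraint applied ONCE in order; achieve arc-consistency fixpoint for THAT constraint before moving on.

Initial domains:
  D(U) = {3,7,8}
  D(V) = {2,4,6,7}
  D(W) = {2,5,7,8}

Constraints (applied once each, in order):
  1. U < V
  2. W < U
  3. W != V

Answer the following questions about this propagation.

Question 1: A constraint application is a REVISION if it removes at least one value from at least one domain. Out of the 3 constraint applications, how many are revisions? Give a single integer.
Constraint 1 (U < V) on D(U)={3,7,8} D(V)={2,4,6,7}: U {3,7,8}->{3}; V {2,4,6,7}->{4,6,7} => REVISION
Constraint 2 (W < U) on D(W)={2,5,7,8} D(U)={3}: W {2,5,7,8}->{2} => REVISION
Constraint 3 (W != V) on D(W)={2} D(V)={4,6,7}: no change => not a revision
Total revisions = 2

Answer: 2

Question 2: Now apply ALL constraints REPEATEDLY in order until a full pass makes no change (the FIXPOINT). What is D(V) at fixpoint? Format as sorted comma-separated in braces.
pass 0 (initial): D(V)={2,4,6,7}
pass 1: U {3,7,8}->{3}; V {2,4,6,7}->{4,6,7}; W {2,5,7,8}->{2}
pass 2: no change
Fixpoint after 2 passes: D(V) = {4,6,7}

Answer: {4,6,7}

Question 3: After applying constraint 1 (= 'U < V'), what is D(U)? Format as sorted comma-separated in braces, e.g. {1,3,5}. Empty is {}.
Constraint 1 (U < V) on D(U)={3,7,8} D(V)={2,4,6,7}: U {3,7,8}->{3}; V {2,4,6,7}->{4,6,7}
So after constraint 1: D(U) = {3}

Answer: {3}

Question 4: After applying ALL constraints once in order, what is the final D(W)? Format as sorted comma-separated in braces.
Answer: {2}

Derivation:
Constraint 1 (U < V) on D(U)={3,7,8} D(V)={2,4,6,7}: U {3,7,8}->{3}; V {2,4,6,7}->{4,6,7}
Constraint 2 (W < U) on D(W)={2,5,7,8} D(U)={3}: W {2,5,7,8}->{2}
Constraint 3 (W != V) on D(W)={2} D(V)={4,6,7}: no change
So after all 3 constraints: D(W) = {2}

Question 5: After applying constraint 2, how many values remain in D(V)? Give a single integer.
Answer: 3

Derivation:
Constraint 1 (U < V) on D(U)={3,7,8} D(V)={2,4,6,7}: U {3,7,8}->{3}; V {2,4,6,7}->{4,6,7}
Constraint 2 (W < U) on D(W)={2,5,7,8} D(U)={3}: W {2,5,7,8}->{2}
So after constraint 2: D(V)={4,6,7}, size = 3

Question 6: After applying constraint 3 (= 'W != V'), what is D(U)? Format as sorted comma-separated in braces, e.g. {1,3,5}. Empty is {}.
Answer: {3}

Derivation:
Constraint 1 (U < V) on D(U)={3,7,8} D(V)={2,4,6,7}: U {3,7,8}->{3}; V {2,4,6,7}->{4,6,7}
Constraint 2 (W < U) on D(W)={2,5,7,8} D(U)={3}: W {2,5,7,8}->{2}
Constraint 3 (W != V) on D(W)={2} D(V)={4,6,7}: no change
So after constraint 3: D(U) = {3}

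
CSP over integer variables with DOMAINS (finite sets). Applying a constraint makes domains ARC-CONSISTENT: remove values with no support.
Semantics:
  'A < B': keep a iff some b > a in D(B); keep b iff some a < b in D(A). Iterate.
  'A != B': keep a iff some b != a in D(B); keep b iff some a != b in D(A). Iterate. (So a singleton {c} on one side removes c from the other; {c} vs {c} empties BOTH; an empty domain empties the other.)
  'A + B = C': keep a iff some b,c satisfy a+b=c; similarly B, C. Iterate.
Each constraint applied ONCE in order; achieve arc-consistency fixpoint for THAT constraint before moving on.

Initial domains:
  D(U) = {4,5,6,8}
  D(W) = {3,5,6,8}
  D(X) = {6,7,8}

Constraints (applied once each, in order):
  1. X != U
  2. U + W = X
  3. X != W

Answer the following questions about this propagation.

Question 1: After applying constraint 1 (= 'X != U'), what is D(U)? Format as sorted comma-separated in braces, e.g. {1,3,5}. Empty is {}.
Constraint 1 (X != U) on D(X)={6,7,8} D(U)={4,5,6,8}: no change
So after constraint 1: D(U) = {4,5,6,8}

Answer: {4,5,6,8}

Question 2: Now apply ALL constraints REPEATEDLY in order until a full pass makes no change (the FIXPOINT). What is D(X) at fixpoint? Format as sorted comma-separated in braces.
pass 0 (initial): D(X)={6,7,8}
pass 1: U {4,5,6,8}->{4,5}; W {3,5,6,8}->{3}; X {6,7,8}->{7,8}
pass 2: no change
Fixpoint after 2 passes: D(X) = {7,8}

Answer: {7,8}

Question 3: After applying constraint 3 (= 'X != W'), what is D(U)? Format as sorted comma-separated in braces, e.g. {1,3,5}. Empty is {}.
Answer: {4,5}

Derivation:
Constraint 1 (X != U) on D(X)={6,7,8} D(U)={4,5,6,8}: no change
Constraint 2 (U + W = X) on D(U)={4,5,6,8} D(W)={3,5,6,8} D(X)={6,7,8}: U {4,5,6,8}->{4,5}; W {3,5,6,8}->{3}; X {6,7,8}->{7,8}
Constraint 3 (X != W) on D(X)={7,8} D(W)={3}: no change
So after constraint 3: D(U) = {4,5}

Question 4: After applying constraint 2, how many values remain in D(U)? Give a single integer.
Constraint 1 (X != U) on D(X)={6,7,8} D(U)={4,5,6,8}: no change
Constraint 2 (U + W = X) on D(U)={4,5,6,8} D(W)={3,5,6,8} D(X)={6,7,8}: U {4,5,6,8}->{4,5}; W {3,5,6,8}->{3}; X {6,7,8}->{7,8}
So after constraint 2: D(U)={4,5}, size = 2

Answer: 2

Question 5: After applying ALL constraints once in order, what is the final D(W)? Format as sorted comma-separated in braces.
Constraint 1 (X != U) on D(X)={6,7,8} D(U)={4,5,6,8}: no change
Constraint 2 (U + W = X) on D(U)={4,5,6,8} D(W)={3,5,6,8} D(X)={6,7,8}: U {4,5,6,8}->{4,5}; W {3,5,6,8}->{3}; X {6,7,8}->{7,8}
Constraint 3 (X != W) on D(X)={7,8} D(W)={3}: no change
So after all 3 constraints: D(W) = {3}

Answer: {3}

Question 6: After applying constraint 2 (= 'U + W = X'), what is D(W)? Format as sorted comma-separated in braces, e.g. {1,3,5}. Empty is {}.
Answer: {3}

Derivation:
Constraint 1 (X != U) on D(X)={6,7,8} D(U)={4,5,6,8}: no change
Constraint 2 (U + W = X) on D(U)={4,5,6,8} D(W)={3,5,6,8} D(X)={6,7,8}: U {4,5,6,8}->{4,5}; W {3,5,6,8}->{3}; X {6,7,8}->{7,8}
So after constraint 2: D(W) = {3}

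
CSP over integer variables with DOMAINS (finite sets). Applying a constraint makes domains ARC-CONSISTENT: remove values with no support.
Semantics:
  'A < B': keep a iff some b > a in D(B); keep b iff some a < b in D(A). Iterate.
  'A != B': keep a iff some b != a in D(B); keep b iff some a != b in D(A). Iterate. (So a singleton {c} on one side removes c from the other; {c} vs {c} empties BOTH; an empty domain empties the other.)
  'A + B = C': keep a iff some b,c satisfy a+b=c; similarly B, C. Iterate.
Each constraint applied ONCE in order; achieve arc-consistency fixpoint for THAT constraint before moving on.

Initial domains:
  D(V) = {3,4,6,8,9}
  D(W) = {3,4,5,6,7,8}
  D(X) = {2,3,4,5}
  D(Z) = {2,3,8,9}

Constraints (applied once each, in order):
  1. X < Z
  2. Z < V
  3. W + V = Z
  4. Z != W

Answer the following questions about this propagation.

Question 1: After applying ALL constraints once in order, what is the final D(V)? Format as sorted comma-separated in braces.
Constraint 1 (X < Z) on D(X)={2,3,4,5} D(Z)={2,3,8,9}: Z {2,3,8,9}->{3,8,9}
Constraint 2 (Z < V) on D(Z)={3,8,9} D(V)={3,4,6,8,9}: Z {3,8,9}->{3,8}; V {3,4,6,8,9}->{4,6,8,9}
Constraint 3 (W + V = Z) on D(W)={3,4,5,6,7,8} D(V)={4,6,8,9} D(Z)={3,8}: W {3,4,5,6,7,8}->{4}; V {4,6,8,9}->{4}; Z {3,8}->{8}
Constraint 4 (Z != W) on D(Z)={8} D(W)={4}: no change
So after all 4 constraints: D(V) = {4}

Answer: {4}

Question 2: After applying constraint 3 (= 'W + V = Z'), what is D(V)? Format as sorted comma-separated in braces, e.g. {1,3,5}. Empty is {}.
Answer: {4}

Derivation:
Constraint 1 (X < Z) on D(X)={2,3,4,5} D(Z)={2,3,8,9}: Z {2,3,8,9}->{3,8,9}
Constraint 2 (Z < V) on D(Z)={3,8,9} D(V)={3,4,6,8,9}: Z {3,8,9}->{3,8}; V {3,4,6,8,9}->{4,6,8,9}
Constraint 3 (W + V = Z) on D(W)={3,4,5,6,7,8} D(V)={4,6,8,9} D(Z)={3,8}: W {3,4,5,6,7,8}->{4}; V {4,6,8,9}->{4}; Z {3,8}->{8}
So after constraint 3: D(V) = {4}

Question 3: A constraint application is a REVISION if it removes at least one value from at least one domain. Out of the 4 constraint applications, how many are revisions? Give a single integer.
Constraint 1 (X < Z) on D(X)={2,3,4,5} D(Z)={2,3,8,9}: Z {2,3,8,9}->{3,8,9} => REVISION
Constraint 2 (Z < V) on D(Z)={3,8,9} D(V)={3,4,6,8,9}: Z {3,8,9}->{3,8}; V {3,4,6,8,9}->{4,6,8,9} => REVISION
Constraint 3 (W + V = Z) on D(W)={3,4,5,6,7,8} D(V)={4,6,8,9} D(Z)={3,8}: W {3,4,5,6,7,8}->{4}; V {4,6,8,9}->{4}; Z {3,8}->{8} => REVISION
Constraint 4 (Z != W) on D(Z)={8} D(W)={4}: no change => not a revision
Total revisions = 3

Answer: 3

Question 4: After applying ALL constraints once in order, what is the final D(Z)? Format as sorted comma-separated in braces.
Constraint 1 (X < Z) on D(X)={2,3,4,5} D(Z)={2,3,8,9}: Z {2,3,8,9}->{3,8,9}
Constraint 2 (Z < V) on D(Z)={3,8,9} D(V)={3,4,6,8,9}: Z {3,8,9}->{3,8}; V {3,4,6,8,9}->{4,6,8,9}
Constraint 3 (W + V = Z) on D(W)={3,4,5,6,7,8} D(V)={4,6,8,9} D(Z)={3,8}: W {3,4,5,6,7,8}->{4}; V {4,6,8,9}->{4}; Z {3,8}->{8}
Constraint 4 (Z != W) on D(Z)={8} D(W)={4}: no change
So after all 4 constraints: D(Z) = {8}

Answer: {8}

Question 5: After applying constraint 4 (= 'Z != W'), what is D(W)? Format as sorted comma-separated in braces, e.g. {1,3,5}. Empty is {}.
Answer: {4}

Derivation:
Constraint 1 (X < Z) on D(X)={2,3,4,5} D(Z)={2,3,8,9}: Z {2,3,8,9}->{3,8,9}
Constraint 2 (Z < V) on D(Z)={3,8,9} D(V)={3,4,6,8,9}: Z {3,8,9}->{3,8}; V {3,4,6,8,9}->{4,6,8,9}
Constraint 3 (W + V = Z) on D(W)={3,4,5,6,7,8} D(V)={4,6,8,9} D(Z)={3,8}: W {3,4,5,6,7,8}->{4}; V {4,6,8,9}->{4}; Z {3,8}->{8}
Constraint 4 (Z != W) on D(Z)={8} D(W)={4}: no change
So after constraint 4: D(W) = {4}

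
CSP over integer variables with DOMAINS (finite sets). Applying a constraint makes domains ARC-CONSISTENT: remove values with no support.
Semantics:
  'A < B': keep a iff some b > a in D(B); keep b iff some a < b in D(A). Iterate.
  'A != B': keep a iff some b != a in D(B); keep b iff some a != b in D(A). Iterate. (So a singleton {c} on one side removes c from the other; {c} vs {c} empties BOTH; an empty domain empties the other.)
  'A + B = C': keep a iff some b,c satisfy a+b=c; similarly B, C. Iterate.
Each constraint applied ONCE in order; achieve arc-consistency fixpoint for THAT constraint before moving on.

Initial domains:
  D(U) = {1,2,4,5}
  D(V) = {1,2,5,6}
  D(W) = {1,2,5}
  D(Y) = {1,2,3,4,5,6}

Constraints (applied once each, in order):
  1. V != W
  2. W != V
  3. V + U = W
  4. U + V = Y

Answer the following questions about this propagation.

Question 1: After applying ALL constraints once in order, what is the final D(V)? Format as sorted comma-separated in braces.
Constraint 1 (V != W) on D(V)={1,2,5,6} D(W)={1,2,5}: no change
Constraint 2 (W != V) on D(W)={1,2,5} D(V)={1,2,5,6}: no change
Constraint 3 (V + U = W) on D(V)={1,2,5,6} D(U)={1,2,4,5} D(W)={1,2,5}: V {1,2,5,6}->{1}; U {1,2,4,5}->{1,4}; W {1,2,5}->{2,5}
Constraint 4 (U + V = Y) on D(U)={1,4} D(V)={1} D(Y)={1,2,3,4,5,6}: Y {1,2,3,4,5,6}->{2,5}
So after all 4 constraints: D(V) = {1}

Answer: {1}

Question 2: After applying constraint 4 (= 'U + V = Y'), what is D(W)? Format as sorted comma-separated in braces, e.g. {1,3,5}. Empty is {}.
Constraint 1 (V != W) on D(V)={1,2,5,6} D(W)={1,2,5}: no change
Constraint 2 (W != V) on D(W)={1,2,5} D(V)={1,2,5,6}: no change
Constraint 3 (V + U = W) on D(V)={1,2,5,6} D(U)={1,2,4,5} D(W)={1,2,5}: V {1,2,5,6}->{1}; U {1,2,4,5}->{1,4}; W {1,2,5}->{2,5}
Constraint 4 (U + V = Y) on D(U)={1,4} D(V)={1} D(Y)={1,2,3,4,5,6}: Y {1,2,3,4,5,6}->{2,5}
So after constraint 4: D(W) = {2,5}

Answer: {2,5}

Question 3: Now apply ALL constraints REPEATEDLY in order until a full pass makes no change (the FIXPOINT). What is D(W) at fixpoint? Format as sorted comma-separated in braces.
Answer: {2,5}

Derivation:
pass 0 (initial): D(W)={1,2,5}
pass 1: U {1,2,4,5}->{1,4}; V {1,2,5,6}->{1}; W {1,2,5}->{2,5}; Y {1,2,3,4,5,6}->{2,5}
pass 2: no change
Fixpoint after 2 passes: D(W) = {2,5}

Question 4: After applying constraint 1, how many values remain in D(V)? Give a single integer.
Constraint 1 (V != W) on D(V)={1,2,5,6} D(W)={1,2,5}: no change
So after constraint 1: D(V)={1,2,5,6}, size = 4

Answer: 4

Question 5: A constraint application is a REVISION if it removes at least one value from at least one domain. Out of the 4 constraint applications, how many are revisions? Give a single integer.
Answer: 2

Derivation:
Constraint 1 (V != W) on D(V)={1,2,5,6} D(W)={1,2,5}: no change => not a revision
Constraint 2 (W != V) on D(W)={1,2,5} D(V)={1,2,5,6}: no change => not a revision
Constraint 3 (V + U = W) on D(V)={1,2,5,6} D(U)={1,2,4,5} D(W)={1,2,5}: V {1,2,5,6}->{1}; U {1,2,4,5}->{1,4}; W {1,2,5}->{2,5} => REVISION
Constraint 4 (U + V = Y) on D(U)={1,4} D(V)={1} D(Y)={1,2,3,4,5,6}: Y {1,2,3,4,5,6}->{2,5} => REVISION
Total revisions = 2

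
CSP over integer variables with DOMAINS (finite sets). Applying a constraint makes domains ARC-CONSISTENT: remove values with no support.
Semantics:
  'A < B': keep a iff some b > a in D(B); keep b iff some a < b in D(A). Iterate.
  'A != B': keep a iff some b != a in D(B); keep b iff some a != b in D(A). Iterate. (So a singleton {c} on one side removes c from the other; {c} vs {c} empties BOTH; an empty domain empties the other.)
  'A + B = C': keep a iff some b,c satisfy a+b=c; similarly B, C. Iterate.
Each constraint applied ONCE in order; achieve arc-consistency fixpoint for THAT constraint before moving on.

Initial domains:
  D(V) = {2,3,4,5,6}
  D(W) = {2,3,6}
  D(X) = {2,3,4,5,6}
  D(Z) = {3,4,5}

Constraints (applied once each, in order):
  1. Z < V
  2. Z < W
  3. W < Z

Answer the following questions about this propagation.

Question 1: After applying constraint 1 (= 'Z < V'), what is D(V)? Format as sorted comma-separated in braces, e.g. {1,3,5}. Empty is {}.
Answer: {4,5,6}

Derivation:
Constraint 1 (Z < V) on D(Z)={3,4,5} D(V)={2,3,4,5,6}: V {2,3,4,5,6}->{4,5,6}
So after constraint 1: D(V) = {4,5,6}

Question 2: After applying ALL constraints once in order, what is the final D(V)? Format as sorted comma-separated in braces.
Answer: {4,5,6}

Derivation:
Constraint 1 (Z < V) on D(Z)={3,4,5} D(V)={2,3,4,5,6}: V {2,3,4,5,6}->{4,5,6}
Constraint 2 (Z < W) on D(Z)={3,4,5} D(W)={2,3,6}: W {2,3,6}->{6}
Constraint 3 (W < Z) on D(W)={6} D(Z)={3,4,5}: W {6}->{}; Z {3,4,5}->{}
So after all 3 constraints: D(V) = {4,5,6}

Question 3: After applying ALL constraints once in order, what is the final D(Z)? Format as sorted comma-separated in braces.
Constraint 1 (Z < V) on D(Z)={3,4,5} D(V)={2,3,4,5,6}: V {2,3,4,5,6}->{4,5,6}
Constraint 2 (Z < W) on D(Z)={3,4,5} D(W)={2,3,6}: W {2,3,6}->{6}
Constraint 3 (W < Z) on D(W)={6} D(Z)={3,4,5}: W {6}->{}; Z {3,4,5}->{}
So after all 3 constraints: D(Z) = {}

Answer: {}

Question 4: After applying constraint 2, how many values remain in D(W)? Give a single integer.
Answer: 1

Derivation:
Constraint 1 (Z < V) on D(Z)={3,4,5} D(V)={2,3,4,5,6}: V {2,3,4,5,6}->{4,5,6}
Constraint 2 (Z < W) on D(Z)={3,4,5} D(W)={2,3,6}: W {2,3,6}->{6}
So after constraint 2: D(W)={6}, size = 1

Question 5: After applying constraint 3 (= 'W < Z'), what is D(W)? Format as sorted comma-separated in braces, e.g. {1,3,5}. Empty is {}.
Answer: {}

Derivation:
Constraint 1 (Z < V) on D(Z)={3,4,5} D(V)={2,3,4,5,6}: V {2,3,4,5,6}->{4,5,6}
Constraint 2 (Z < W) on D(Z)={3,4,5} D(W)={2,3,6}: W {2,3,6}->{6}
Constraint 3 (W < Z) on D(W)={6} D(Z)={3,4,5}: W {6}->{}; Z {3,4,5}->{}
So after constraint 3: D(W) = {}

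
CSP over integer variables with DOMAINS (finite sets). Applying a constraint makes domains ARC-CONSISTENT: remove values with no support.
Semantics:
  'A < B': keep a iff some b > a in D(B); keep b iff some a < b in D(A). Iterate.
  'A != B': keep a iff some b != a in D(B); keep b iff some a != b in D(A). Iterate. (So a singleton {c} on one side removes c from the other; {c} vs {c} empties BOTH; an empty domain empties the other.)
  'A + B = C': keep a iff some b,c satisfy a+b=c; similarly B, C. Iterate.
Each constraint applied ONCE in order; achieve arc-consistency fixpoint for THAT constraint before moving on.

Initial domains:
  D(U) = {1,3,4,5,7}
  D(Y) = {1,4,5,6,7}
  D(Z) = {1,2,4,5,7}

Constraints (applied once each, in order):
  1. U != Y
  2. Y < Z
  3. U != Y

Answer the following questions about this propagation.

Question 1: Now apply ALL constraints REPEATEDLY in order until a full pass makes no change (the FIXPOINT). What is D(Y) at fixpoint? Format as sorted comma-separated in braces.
pass 0 (initial): D(Y)={1,4,5,6,7}
pass 1: Y {1,4,5,6,7}->{1,4,5,6}; Z {1,2,4,5,7}->{2,4,5,7}
pass 2: no change
Fixpoint after 2 passes: D(Y) = {1,4,5,6}

Answer: {1,4,5,6}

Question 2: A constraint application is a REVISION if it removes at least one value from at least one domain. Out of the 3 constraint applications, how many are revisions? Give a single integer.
Constraint 1 (U != Y) on D(U)={1,3,4,5,7} D(Y)={1,4,5,6,7}: no change => not a revision
Constraint 2 (Y < Z) on D(Y)={1,4,5,6,7} D(Z)={1,2,4,5,7}: Y {1,4,5,6,7}->{1,4,5,6}; Z {1,2,4,5,7}->{2,4,5,7} => REVISION
Constraint 3 (U != Y) on D(U)={1,3,4,5,7} D(Y)={1,4,5,6}: no change => not a revision
Total revisions = 1

Answer: 1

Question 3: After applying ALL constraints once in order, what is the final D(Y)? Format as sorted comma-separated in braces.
Constraint 1 (U != Y) on D(U)={1,3,4,5,7} D(Y)={1,4,5,6,7}: no change
Constraint 2 (Y < Z) on D(Y)={1,4,5,6,7} D(Z)={1,2,4,5,7}: Y {1,4,5,6,7}->{1,4,5,6}; Z {1,2,4,5,7}->{2,4,5,7}
Constraint 3 (U != Y) on D(U)={1,3,4,5,7} D(Y)={1,4,5,6}: no change
So after all 3 constraints: D(Y) = {1,4,5,6}

Answer: {1,4,5,6}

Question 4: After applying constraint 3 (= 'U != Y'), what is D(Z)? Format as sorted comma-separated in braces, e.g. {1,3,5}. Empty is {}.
Answer: {2,4,5,7}

Derivation:
Constraint 1 (U != Y) on D(U)={1,3,4,5,7} D(Y)={1,4,5,6,7}: no change
Constraint 2 (Y < Z) on D(Y)={1,4,5,6,7} D(Z)={1,2,4,5,7}: Y {1,4,5,6,7}->{1,4,5,6}; Z {1,2,4,5,7}->{2,4,5,7}
Constraint 3 (U != Y) on D(U)={1,3,4,5,7} D(Y)={1,4,5,6}: no change
So after constraint 3: D(Z) = {2,4,5,7}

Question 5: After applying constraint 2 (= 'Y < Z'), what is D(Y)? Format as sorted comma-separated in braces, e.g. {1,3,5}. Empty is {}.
Constraint 1 (U != Y) on D(U)={1,3,4,5,7} D(Y)={1,4,5,6,7}: no change
Constraint 2 (Y < Z) on D(Y)={1,4,5,6,7} D(Z)={1,2,4,5,7}: Y {1,4,5,6,7}->{1,4,5,6}; Z {1,2,4,5,7}->{2,4,5,7}
So after constraint 2: D(Y) = {1,4,5,6}

Answer: {1,4,5,6}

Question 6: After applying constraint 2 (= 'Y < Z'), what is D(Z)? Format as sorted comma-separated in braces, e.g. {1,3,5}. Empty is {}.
Constraint 1 (U != Y) on D(U)={1,3,4,5,7} D(Y)={1,4,5,6,7}: no change
Constraint 2 (Y < Z) on D(Y)={1,4,5,6,7} D(Z)={1,2,4,5,7}: Y {1,4,5,6,7}->{1,4,5,6}; Z {1,2,4,5,7}->{2,4,5,7}
So after constraint 2: D(Z) = {2,4,5,7}

Answer: {2,4,5,7}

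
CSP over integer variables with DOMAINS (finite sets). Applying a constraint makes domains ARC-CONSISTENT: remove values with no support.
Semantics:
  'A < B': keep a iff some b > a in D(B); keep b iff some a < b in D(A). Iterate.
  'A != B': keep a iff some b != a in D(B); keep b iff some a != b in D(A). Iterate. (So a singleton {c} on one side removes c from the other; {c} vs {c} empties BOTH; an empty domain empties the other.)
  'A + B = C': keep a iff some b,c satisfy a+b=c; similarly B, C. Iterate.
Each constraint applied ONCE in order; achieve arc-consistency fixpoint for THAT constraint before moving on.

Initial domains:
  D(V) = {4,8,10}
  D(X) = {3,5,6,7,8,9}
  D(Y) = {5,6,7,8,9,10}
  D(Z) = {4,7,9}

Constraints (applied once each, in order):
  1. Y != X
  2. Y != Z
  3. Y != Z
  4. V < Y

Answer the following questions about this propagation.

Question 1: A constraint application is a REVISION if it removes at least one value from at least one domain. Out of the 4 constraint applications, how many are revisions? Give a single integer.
Constraint 1 (Y != X) on D(Y)={5,6,7,8,9,10} D(X)={3,5,6,7,8,9}: no change => not a revision
Constraint 2 (Y != Z) on D(Y)={5,6,7,8,9,10} D(Z)={4,7,9}: no change => not a revision
Constraint 3 (Y != Z) on D(Y)={5,6,7,8,9,10} D(Z)={4,7,9}: no change => not a revision
Constraint 4 (V < Y) on D(V)={4,8,10} D(Y)={5,6,7,8,9,10}: V {4,8,10}->{4,8} => REVISION
Total revisions = 1

Answer: 1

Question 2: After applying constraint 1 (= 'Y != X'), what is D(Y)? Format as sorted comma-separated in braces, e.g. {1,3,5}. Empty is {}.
Constraint 1 (Y != X) on D(Y)={5,6,7,8,9,10} D(X)={3,5,6,7,8,9}: no change
So after constraint 1: D(Y) = {5,6,7,8,9,10}

Answer: {5,6,7,8,9,10}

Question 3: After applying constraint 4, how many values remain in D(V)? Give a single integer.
Constraint 1 (Y != X) on D(Y)={5,6,7,8,9,10} D(X)={3,5,6,7,8,9}: no change
Constraint 2 (Y != Z) on D(Y)={5,6,7,8,9,10} D(Z)={4,7,9}: no change
Constraint 3 (Y != Z) on D(Y)={5,6,7,8,9,10} D(Z)={4,7,9}: no change
Constraint 4 (V < Y) on D(V)={4,8,10} D(Y)={5,6,7,8,9,10}: V {4,8,10}->{4,8}
So after constraint 4: D(V)={4,8}, size = 2

Answer: 2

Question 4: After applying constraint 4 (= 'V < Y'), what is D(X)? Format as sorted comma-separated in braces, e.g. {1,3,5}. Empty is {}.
Constraint 1 (Y != X) on D(Y)={5,6,7,8,9,10} D(X)={3,5,6,7,8,9}: no change
Constraint 2 (Y != Z) on D(Y)={5,6,7,8,9,10} D(Z)={4,7,9}: no change
Constraint 3 (Y != Z) on D(Y)={5,6,7,8,9,10} D(Z)={4,7,9}: no change
Constraint 4 (V < Y) on D(V)={4,8,10} D(Y)={5,6,7,8,9,10}: V {4,8,10}->{4,8}
So after constraint 4: D(X) = {3,5,6,7,8,9}

Answer: {3,5,6,7,8,9}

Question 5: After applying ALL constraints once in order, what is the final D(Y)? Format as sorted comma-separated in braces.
Constraint 1 (Y != X) on D(Y)={5,6,7,8,9,10} D(X)={3,5,6,7,8,9}: no change
Constraint 2 (Y != Z) on D(Y)={5,6,7,8,9,10} D(Z)={4,7,9}: no change
Constraint 3 (Y != Z) on D(Y)={5,6,7,8,9,10} D(Z)={4,7,9}: no change
Constraint 4 (V < Y) on D(V)={4,8,10} D(Y)={5,6,7,8,9,10}: V {4,8,10}->{4,8}
So after all 4 constraints: D(Y) = {5,6,7,8,9,10}

Answer: {5,6,7,8,9,10}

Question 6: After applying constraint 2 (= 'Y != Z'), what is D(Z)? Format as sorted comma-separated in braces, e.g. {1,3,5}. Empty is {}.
Answer: {4,7,9}

Derivation:
Constraint 1 (Y != X) on D(Y)={5,6,7,8,9,10} D(X)={3,5,6,7,8,9}: no change
Constraint 2 (Y != Z) on D(Y)={5,6,7,8,9,10} D(Z)={4,7,9}: no change
So after constraint 2: D(Z) = {4,7,9}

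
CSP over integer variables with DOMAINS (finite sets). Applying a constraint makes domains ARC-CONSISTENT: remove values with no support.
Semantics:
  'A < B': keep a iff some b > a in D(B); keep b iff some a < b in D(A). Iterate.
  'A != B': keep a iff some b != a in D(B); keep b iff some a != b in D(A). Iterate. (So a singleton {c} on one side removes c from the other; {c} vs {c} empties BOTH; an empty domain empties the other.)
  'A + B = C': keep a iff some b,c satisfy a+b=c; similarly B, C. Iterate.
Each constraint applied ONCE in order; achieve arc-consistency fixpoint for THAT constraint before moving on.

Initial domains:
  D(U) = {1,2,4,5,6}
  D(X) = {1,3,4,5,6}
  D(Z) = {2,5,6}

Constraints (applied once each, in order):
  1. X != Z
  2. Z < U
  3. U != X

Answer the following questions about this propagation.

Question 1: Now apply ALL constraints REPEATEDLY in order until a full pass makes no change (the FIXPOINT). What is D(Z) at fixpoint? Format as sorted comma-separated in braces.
pass 0 (initial): D(Z)={2,5,6}
pass 1: U {1,2,4,5,6}->{4,5,6}; Z {2,5,6}->{2,5}
pass 2: no change
Fixpoint after 2 passes: D(Z) = {2,5}

Answer: {2,5}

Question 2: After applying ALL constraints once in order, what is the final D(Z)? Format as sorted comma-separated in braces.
Constraint 1 (X != Z) on D(X)={1,3,4,5,6} D(Z)={2,5,6}: no change
Constraint 2 (Z < U) on D(Z)={2,5,6} D(U)={1,2,4,5,6}: Z {2,5,6}->{2,5}; U {1,2,4,5,6}->{4,5,6}
Constraint 3 (U != X) on D(U)={4,5,6} D(X)={1,3,4,5,6}: no change
So after all 3 constraints: D(Z) = {2,5}

Answer: {2,5}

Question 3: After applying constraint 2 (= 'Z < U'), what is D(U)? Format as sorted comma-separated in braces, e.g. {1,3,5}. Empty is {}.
Answer: {4,5,6}

Derivation:
Constraint 1 (X != Z) on D(X)={1,3,4,5,6} D(Z)={2,5,6}: no change
Constraint 2 (Z < U) on D(Z)={2,5,6} D(U)={1,2,4,5,6}: Z {2,5,6}->{2,5}; U {1,2,4,5,6}->{4,5,6}
So after constraint 2: D(U) = {4,5,6}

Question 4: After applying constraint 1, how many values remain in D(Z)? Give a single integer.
Answer: 3

Derivation:
Constraint 1 (X != Z) on D(X)={1,3,4,5,6} D(Z)={2,5,6}: no change
So after constraint 1: D(Z)={2,5,6}, size = 3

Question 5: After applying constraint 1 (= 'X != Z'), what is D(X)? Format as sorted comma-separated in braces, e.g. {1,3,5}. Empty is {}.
Constraint 1 (X != Z) on D(X)={1,3,4,5,6} D(Z)={2,5,6}: no change
So after constraint 1: D(X) = {1,3,4,5,6}

Answer: {1,3,4,5,6}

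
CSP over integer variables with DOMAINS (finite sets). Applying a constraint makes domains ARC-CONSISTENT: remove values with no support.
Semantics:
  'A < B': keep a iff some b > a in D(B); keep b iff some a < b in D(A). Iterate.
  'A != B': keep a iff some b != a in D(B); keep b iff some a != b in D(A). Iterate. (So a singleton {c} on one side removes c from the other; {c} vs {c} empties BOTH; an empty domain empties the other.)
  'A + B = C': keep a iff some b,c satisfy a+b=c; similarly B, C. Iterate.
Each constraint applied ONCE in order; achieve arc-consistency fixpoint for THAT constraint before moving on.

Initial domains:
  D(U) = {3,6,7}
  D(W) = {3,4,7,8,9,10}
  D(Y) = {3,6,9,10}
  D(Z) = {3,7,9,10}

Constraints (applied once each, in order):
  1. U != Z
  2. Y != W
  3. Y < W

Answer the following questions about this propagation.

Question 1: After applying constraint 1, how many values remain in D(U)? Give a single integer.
Answer: 3

Derivation:
Constraint 1 (U != Z) on D(U)={3,6,7} D(Z)={3,7,9,10}: no change
So after constraint 1: D(U)={3,6,7}, size = 3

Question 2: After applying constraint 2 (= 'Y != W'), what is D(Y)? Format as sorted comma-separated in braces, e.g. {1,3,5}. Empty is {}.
Constraint 1 (U != Z) on D(U)={3,6,7} D(Z)={3,7,9,10}: no change
Constraint 2 (Y != W) on D(Y)={3,6,9,10} D(W)={3,4,7,8,9,10}: no change
So after constraint 2: D(Y) = {3,6,9,10}

Answer: {3,6,9,10}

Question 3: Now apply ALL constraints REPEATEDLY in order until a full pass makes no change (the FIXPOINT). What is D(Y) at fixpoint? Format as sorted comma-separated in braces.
pass 0 (initial): D(Y)={3,6,9,10}
pass 1: W {3,4,7,8,9,10}->{4,7,8,9,10}; Y {3,6,9,10}->{3,6,9}
pass 2: no change
Fixpoint after 2 passes: D(Y) = {3,6,9}

Answer: {3,6,9}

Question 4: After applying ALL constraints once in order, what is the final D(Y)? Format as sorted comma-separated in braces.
Answer: {3,6,9}

Derivation:
Constraint 1 (U != Z) on D(U)={3,6,7} D(Z)={3,7,9,10}: no change
Constraint 2 (Y != W) on D(Y)={3,6,9,10} D(W)={3,4,7,8,9,10}: no change
Constraint 3 (Y < W) on D(Y)={3,6,9,10} D(W)={3,4,7,8,9,10}: Y {3,6,9,10}->{3,6,9}; W {3,4,7,8,9,10}->{4,7,8,9,10}
So after all 3 constraints: D(Y) = {3,6,9}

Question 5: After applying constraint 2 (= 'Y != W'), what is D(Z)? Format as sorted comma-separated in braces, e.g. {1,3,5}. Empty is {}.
Answer: {3,7,9,10}

Derivation:
Constraint 1 (U != Z) on D(U)={3,6,7} D(Z)={3,7,9,10}: no change
Constraint 2 (Y != W) on D(Y)={3,6,9,10} D(W)={3,4,7,8,9,10}: no change
So after constraint 2: D(Z) = {3,7,9,10}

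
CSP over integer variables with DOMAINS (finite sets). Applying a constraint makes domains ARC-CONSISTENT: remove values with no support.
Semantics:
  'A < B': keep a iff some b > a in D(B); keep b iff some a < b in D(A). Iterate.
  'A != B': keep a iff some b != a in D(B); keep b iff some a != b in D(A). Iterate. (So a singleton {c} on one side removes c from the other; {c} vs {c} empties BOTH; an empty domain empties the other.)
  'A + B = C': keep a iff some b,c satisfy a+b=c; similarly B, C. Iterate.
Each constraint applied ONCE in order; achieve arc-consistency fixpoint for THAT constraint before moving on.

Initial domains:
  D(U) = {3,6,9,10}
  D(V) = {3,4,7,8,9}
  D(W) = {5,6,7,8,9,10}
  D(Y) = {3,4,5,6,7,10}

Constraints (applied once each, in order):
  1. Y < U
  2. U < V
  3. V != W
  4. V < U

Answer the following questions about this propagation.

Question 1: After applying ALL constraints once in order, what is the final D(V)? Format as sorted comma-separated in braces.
Answer: {}

Derivation:
Constraint 1 (Y < U) on D(Y)={3,4,5,6,7,10} D(U)={3,6,9,10}: Y {3,4,5,6,7,10}->{3,4,5,6,7}; U {3,6,9,10}->{6,9,10}
Constraint 2 (U < V) on D(U)={6,9,10} D(V)={3,4,7,8,9}: U {6,9,10}->{6}; V {3,4,7,8,9}->{7,8,9}
Constraint 3 (V != W) on D(V)={7,8,9} D(W)={5,6,7,8,9,10}: no change
Constraint 4 (V < U) on D(V)={7,8,9} D(U)={6}: V {7,8,9}->{}; U {6}->{}
So after all 4 constraints: D(V) = {}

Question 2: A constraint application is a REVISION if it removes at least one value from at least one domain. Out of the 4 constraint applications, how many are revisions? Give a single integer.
Answer: 3

Derivation:
Constraint 1 (Y < U) on D(Y)={3,4,5,6,7,10} D(U)={3,6,9,10}: Y {3,4,5,6,7,10}->{3,4,5,6,7}; U {3,6,9,10}->{6,9,10} => REVISION
Constraint 2 (U < V) on D(U)={6,9,10} D(V)={3,4,7,8,9}: U {6,9,10}->{6}; V {3,4,7,8,9}->{7,8,9} => REVISION
Constraint 3 (V != W) on D(V)={7,8,9} D(W)={5,6,7,8,9,10}: no change => not a revision
Constraint 4 (V < U) on D(V)={7,8,9} D(U)={6}: V {7,8,9}->{}; U {6}->{} => REVISION
Total revisions = 3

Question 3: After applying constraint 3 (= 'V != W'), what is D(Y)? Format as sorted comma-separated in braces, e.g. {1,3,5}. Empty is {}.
Answer: {3,4,5,6,7}

Derivation:
Constraint 1 (Y < U) on D(Y)={3,4,5,6,7,10} D(U)={3,6,9,10}: Y {3,4,5,6,7,10}->{3,4,5,6,7}; U {3,6,9,10}->{6,9,10}
Constraint 2 (U < V) on D(U)={6,9,10} D(V)={3,4,7,8,9}: U {6,9,10}->{6}; V {3,4,7,8,9}->{7,8,9}
Constraint 3 (V != W) on D(V)={7,8,9} D(W)={5,6,7,8,9,10}: no change
So after constraint 3: D(Y) = {3,4,5,6,7}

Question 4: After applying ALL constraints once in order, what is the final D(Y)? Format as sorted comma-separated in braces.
Answer: {3,4,5,6,7}

Derivation:
Constraint 1 (Y < U) on D(Y)={3,4,5,6,7,10} D(U)={3,6,9,10}: Y {3,4,5,6,7,10}->{3,4,5,6,7}; U {3,6,9,10}->{6,9,10}
Constraint 2 (U < V) on D(U)={6,9,10} D(V)={3,4,7,8,9}: U {6,9,10}->{6}; V {3,4,7,8,9}->{7,8,9}
Constraint 3 (V != W) on D(V)={7,8,9} D(W)={5,6,7,8,9,10}: no change
Constraint 4 (V < U) on D(V)={7,8,9} D(U)={6}: V {7,8,9}->{}; U {6}->{}
So after all 4 constraints: D(Y) = {3,4,5,6,7}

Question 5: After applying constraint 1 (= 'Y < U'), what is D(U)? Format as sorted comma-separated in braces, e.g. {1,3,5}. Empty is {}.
Answer: {6,9,10}

Derivation:
Constraint 1 (Y < U) on D(Y)={3,4,5,6,7,10} D(U)={3,6,9,10}: Y {3,4,5,6,7,10}->{3,4,5,6,7}; U {3,6,9,10}->{6,9,10}
So after constraint 1: D(U) = {6,9,10}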